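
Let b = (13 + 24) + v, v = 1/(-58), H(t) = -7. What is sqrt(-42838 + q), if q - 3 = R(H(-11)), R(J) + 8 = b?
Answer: 3*I*sqrt(15999938)/58 ≈ 206.9*I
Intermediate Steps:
v = -1/58 ≈ -0.017241
b = 2145/58 (b = (13 + 24) - 1/58 = 37 - 1/58 = 2145/58 ≈ 36.983)
R(J) = 1681/58 (R(J) = -8 + 2145/58 = 1681/58)
q = 1855/58 (q = 3 + 1681/58 = 1855/58 ≈ 31.983)
sqrt(-42838 + q) = sqrt(-42838 + 1855/58) = sqrt(-2482749/58) = 3*I*sqrt(15999938)/58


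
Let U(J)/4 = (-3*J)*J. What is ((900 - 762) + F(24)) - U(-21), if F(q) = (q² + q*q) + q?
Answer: 6606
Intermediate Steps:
F(q) = q + 2*q² (F(q) = (q² + q²) + q = 2*q² + q = q + 2*q²)
U(J) = -12*J² (U(J) = 4*((-3*J)*J) = 4*(-3*J²) = -12*J²)
((900 - 762) + F(24)) - U(-21) = ((900 - 762) + 24*(1 + 2*24)) - (-12)*(-21)² = (138 + 24*(1 + 48)) - (-12)*441 = (138 + 24*49) - 1*(-5292) = (138 + 1176) + 5292 = 1314 + 5292 = 6606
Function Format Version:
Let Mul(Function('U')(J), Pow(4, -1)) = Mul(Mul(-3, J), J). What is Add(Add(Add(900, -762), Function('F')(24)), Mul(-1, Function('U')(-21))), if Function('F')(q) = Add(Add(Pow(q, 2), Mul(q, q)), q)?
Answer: 6606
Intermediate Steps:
Function('F')(q) = Add(q, Mul(2, Pow(q, 2))) (Function('F')(q) = Add(Add(Pow(q, 2), Pow(q, 2)), q) = Add(Mul(2, Pow(q, 2)), q) = Add(q, Mul(2, Pow(q, 2))))
Function('U')(J) = Mul(-12, Pow(J, 2)) (Function('U')(J) = Mul(4, Mul(Mul(-3, J), J)) = Mul(4, Mul(-3, Pow(J, 2))) = Mul(-12, Pow(J, 2)))
Add(Add(Add(900, -762), Function('F')(24)), Mul(-1, Function('U')(-21))) = Add(Add(Add(900, -762), Mul(24, Add(1, Mul(2, 24)))), Mul(-1, Mul(-12, Pow(-21, 2)))) = Add(Add(138, Mul(24, Add(1, 48))), Mul(-1, Mul(-12, 441))) = Add(Add(138, Mul(24, 49)), Mul(-1, -5292)) = Add(Add(138, 1176), 5292) = Add(1314, 5292) = 6606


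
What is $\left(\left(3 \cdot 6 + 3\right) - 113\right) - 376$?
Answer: $-468$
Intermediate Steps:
$\left(\left(3 \cdot 6 + 3\right) - 113\right) - 376 = \left(\left(18 + 3\right) - 113\right) - 376 = \left(21 - 113\right) - 376 = -92 - 376 = -468$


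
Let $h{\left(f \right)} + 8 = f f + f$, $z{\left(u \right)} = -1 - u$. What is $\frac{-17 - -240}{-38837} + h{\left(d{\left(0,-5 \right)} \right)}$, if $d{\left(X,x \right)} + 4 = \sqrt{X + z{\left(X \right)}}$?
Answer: $\frac{116288}{38837} - 7 i \approx 2.9943 - 7.0 i$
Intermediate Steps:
$d{\left(X,x \right)} = -4 + i$ ($d{\left(X,x \right)} = -4 + \sqrt{X - \left(1 + X\right)} = -4 + \sqrt{-1} = -4 + i$)
$h{\left(f \right)} = -8 + f + f^{2}$ ($h{\left(f \right)} = -8 + \left(f f + f\right) = -8 + \left(f^{2} + f\right) = -8 + \left(f + f^{2}\right) = -8 + f + f^{2}$)
$\frac{-17 - -240}{-38837} + h{\left(d{\left(0,-5 \right)} \right)} = \frac{-17 - -240}{-38837} - \left(12 - i - \left(-4 + i\right)^{2}\right) = \left(-17 + 240\right) \left(- \frac{1}{38837}\right) + \left(-12 + i + \left(-4 + i\right)^{2}\right) = 223 \left(- \frac{1}{38837}\right) + \left(-12 + i + \left(-4 + i\right)^{2}\right) = - \frac{223}{38837} + \left(-12 + i + \left(-4 + i\right)^{2}\right) = - \frac{466267}{38837} + i + \left(-4 + i\right)^{2}$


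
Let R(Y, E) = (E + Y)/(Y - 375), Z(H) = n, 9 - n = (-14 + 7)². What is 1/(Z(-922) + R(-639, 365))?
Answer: -507/20143 ≈ -0.025170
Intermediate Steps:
n = -40 (n = 9 - (-14 + 7)² = 9 - 1*(-7)² = 9 - 1*49 = 9 - 49 = -40)
Z(H) = -40
R(Y, E) = (E + Y)/(-375 + Y)
1/(Z(-922) + R(-639, 365)) = 1/(-40 + (365 - 639)/(-375 - 639)) = 1/(-40 - 274/(-1014)) = 1/(-40 - 1/1014*(-274)) = 1/(-40 + 137/507) = 1/(-20143/507) = -507/20143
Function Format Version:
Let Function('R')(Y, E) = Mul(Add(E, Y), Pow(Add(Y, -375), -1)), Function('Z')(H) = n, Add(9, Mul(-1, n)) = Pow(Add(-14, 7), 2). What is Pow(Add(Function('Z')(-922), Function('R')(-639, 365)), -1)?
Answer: Rational(-507, 20143) ≈ -0.025170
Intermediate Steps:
n = -40 (n = Add(9, Mul(-1, Pow(Add(-14, 7), 2))) = Add(9, Mul(-1, Pow(-7, 2))) = Add(9, Mul(-1, 49)) = Add(9, -49) = -40)
Function('Z')(H) = -40
Function('R')(Y, E) = Mul(Pow(Add(-375, Y), -1), Add(E, Y)) (Function('R')(Y, E) = Mul(Add(E, Y), Pow(Add(-375, Y), -1)) = Mul(Pow(Add(-375, Y), -1), Add(E, Y)))
Pow(Add(Function('Z')(-922), Function('R')(-639, 365)), -1) = Pow(Add(-40, Mul(Pow(Add(-375, -639), -1), Add(365, -639))), -1) = Pow(Add(-40, Mul(Pow(-1014, -1), -274)), -1) = Pow(Add(-40, Mul(Rational(-1, 1014), -274)), -1) = Pow(Add(-40, Rational(137, 507)), -1) = Pow(Rational(-20143, 507), -1) = Rational(-507, 20143)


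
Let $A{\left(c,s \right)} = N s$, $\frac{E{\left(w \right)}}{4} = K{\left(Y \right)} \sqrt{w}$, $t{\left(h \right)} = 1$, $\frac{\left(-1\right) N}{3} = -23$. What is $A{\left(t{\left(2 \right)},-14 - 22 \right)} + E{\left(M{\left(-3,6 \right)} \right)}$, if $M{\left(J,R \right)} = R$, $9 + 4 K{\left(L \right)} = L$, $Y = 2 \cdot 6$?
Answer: $-2484 + 3 \sqrt{6} \approx -2476.7$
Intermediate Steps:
$N = 69$ ($N = \left(-3\right) \left(-23\right) = 69$)
$Y = 12$
$K{\left(L \right)} = - \frac{9}{4} + \frac{L}{4}$
$E{\left(w \right)} = 3 \sqrt{w}$ ($E{\left(w \right)} = 4 \left(- \frac{9}{4} + \frac{1}{4} \cdot 12\right) \sqrt{w} = 4 \left(- \frac{9}{4} + 3\right) \sqrt{w} = 4 \frac{3 \sqrt{w}}{4} = 3 \sqrt{w}$)
$A{\left(c,s \right)} = 69 s$
$A{\left(t{\left(2 \right)},-14 - 22 \right)} + E{\left(M{\left(-3,6 \right)} \right)} = 69 \left(-14 - 22\right) + 3 \sqrt{6} = 69 \left(-36\right) + 3 \sqrt{6} = -2484 + 3 \sqrt{6}$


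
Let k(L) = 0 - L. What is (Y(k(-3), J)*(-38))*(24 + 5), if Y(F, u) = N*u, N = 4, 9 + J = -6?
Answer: 66120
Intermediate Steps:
J = -15 (J = -9 - 6 = -15)
k(L) = -L
Y(F, u) = 4*u
(Y(k(-3), J)*(-38))*(24 + 5) = ((4*(-15))*(-38))*(24 + 5) = -60*(-38)*29 = 2280*29 = 66120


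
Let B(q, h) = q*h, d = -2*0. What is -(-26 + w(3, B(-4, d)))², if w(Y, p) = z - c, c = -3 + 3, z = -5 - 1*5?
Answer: -1296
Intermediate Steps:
d = 0
B(q, h) = h*q
z = -10 (z = -5 - 5 = -10)
c = 0
w(Y, p) = -10 (w(Y, p) = -10 - 1*0 = -10 + 0 = -10)
-(-26 + w(3, B(-4, d)))² = -(-26 - 10)² = -1*(-36)² = -1*1296 = -1296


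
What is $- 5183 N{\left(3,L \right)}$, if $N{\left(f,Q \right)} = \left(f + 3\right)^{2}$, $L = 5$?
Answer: $-186588$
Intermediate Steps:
$N{\left(f,Q \right)} = \left(3 + f\right)^{2}$
$- 5183 N{\left(3,L \right)} = - 5183 \left(3 + 3\right)^{2} = - 5183 \cdot 6^{2} = \left(-5183\right) 36 = -186588$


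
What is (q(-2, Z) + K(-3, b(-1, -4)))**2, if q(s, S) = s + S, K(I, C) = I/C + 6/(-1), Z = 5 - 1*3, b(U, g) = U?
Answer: 9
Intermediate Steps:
Z = 2 (Z = 5 - 3 = 2)
K(I, C) = -6 + I/C (K(I, C) = I/C + 6*(-1) = I/C - 6 = -6 + I/C)
q(s, S) = S + s
(q(-2, Z) + K(-3, b(-1, -4)))**2 = ((2 - 2) + (-6 - 3/(-1)))**2 = (0 + (-6 - 3*(-1)))**2 = (0 + (-6 + 3))**2 = (0 - 3)**2 = (-3)**2 = 9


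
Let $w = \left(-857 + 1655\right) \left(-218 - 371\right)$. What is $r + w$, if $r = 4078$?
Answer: $-465944$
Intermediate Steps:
$w = -470022$ ($w = 798 \left(-589\right) = -470022$)
$r + w = 4078 - 470022 = -465944$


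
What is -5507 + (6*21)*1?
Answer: -5381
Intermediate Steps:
-5507 + (6*21)*1 = -5507 + 126*1 = -5507 + 126 = -5381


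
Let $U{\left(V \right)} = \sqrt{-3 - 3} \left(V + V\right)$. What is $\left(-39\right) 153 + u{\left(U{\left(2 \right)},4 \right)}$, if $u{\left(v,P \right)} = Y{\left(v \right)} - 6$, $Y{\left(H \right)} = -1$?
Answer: $-5974$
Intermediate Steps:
$U{\left(V \right)} = 2 i V \sqrt{6}$ ($U{\left(V \right)} = \sqrt{-6} \cdot 2 V = i \sqrt{6} \cdot 2 V = 2 i V \sqrt{6}$)
$u{\left(v,P \right)} = -7$ ($u{\left(v,P \right)} = -1 - 6 = -7$)
$\left(-39\right) 153 + u{\left(U{\left(2 \right)},4 \right)} = \left(-39\right) 153 - 7 = -5967 - 7 = -5974$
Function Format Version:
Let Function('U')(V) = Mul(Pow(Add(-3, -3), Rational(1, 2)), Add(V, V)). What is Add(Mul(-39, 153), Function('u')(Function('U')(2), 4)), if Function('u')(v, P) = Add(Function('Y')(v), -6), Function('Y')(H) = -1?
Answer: -5974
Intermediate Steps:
Function('U')(V) = Mul(2, I, V, Pow(6, Rational(1, 2))) (Function('U')(V) = Mul(Pow(-6, Rational(1, 2)), Mul(2, V)) = Mul(Mul(I, Pow(6, Rational(1, 2))), Mul(2, V)) = Mul(2, I, V, Pow(6, Rational(1, 2))))
Function('u')(v, P) = -7 (Function('u')(v, P) = Add(-1, -6) = -7)
Add(Mul(-39, 153), Function('u')(Function('U')(2), 4)) = Add(Mul(-39, 153), -7) = Add(-5967, -7) = -5974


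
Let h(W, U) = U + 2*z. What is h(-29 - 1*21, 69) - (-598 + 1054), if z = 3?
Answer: -381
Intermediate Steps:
h(W, U) = 6 + U (h(W, U) = U + 2*3 = U + 6 = 6 + U)
h(-29 - 1*21, 69) - (-598 + 1054) = (6 + 69) - (-598 + 1054) = 75 - 1*456 = 75 - 456 = -381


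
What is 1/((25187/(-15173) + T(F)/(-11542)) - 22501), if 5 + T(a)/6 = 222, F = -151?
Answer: -87563383/1970418912683 ≈ -4.4439e-5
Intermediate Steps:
T(a) = 1302 (T(a) = -30 + 6*222 = -30 + 1332 = 1302)
1/((25187/(-15173) + T(F)/(-11542)) - 22501) = 1/((25187/(-15173) + 1302/(-11542)) - 22501) = 1/((25187*(-1/15173) + 1302*(-1/11542)) - 22501) = 1/((-25187/15173 - 651/5771) - 22501) = 1/(-155231800/87563383 - 22501) = 1/(-1970418912683/87563383) = -87563383/1970418912683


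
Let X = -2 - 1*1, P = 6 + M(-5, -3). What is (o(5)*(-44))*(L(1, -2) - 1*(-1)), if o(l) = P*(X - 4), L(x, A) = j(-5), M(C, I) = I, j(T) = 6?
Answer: 6468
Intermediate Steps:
P = 3 (P = 6 - 3 = 3)
X = -3 (X = -2 - 1 = -3)
L(x, A) = 6
o(l) = -21 (o(l) = 3*(-3 - 4) = 3*(-7) = -21)
(o(5)*(-44))*(L(1, -2) - 1*(-1)) = (-21*(-44))*(6 - 1*(-1)) = 924*(6 + 1) = 924*7 = 6468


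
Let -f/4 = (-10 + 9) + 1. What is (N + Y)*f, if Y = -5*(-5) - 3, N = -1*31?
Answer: 0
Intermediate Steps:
N = -31
Y = 22 (Y = 25 - 3 = 22)
f = 0 (f = -4*((-10 + 9) + 1) = -4*(-1 + 1) = -4*0 = 0)
(N + Y)*f = (-31 + 22)*0 = -9*0 = 0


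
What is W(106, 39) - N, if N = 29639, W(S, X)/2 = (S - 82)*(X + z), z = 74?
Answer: -24215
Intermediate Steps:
W(S, X) = 2*(-82 + S)*(74 + X) (W(S, X) = 2*((S - 82)*(X + 74)) = 2*((-82 + S)*(74 + X)) = 2*(-82 + S)*(74 + X))
W(106, 39) - N = (-12136 - 164*39 + 148*106 + 2*106*39) - 1*29639 = (-12136 - 6396 + 15688 + 8268) - 29639 = 5424 - 29639 = -24215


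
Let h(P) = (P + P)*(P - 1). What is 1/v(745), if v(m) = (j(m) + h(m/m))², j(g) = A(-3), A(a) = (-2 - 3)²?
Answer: 1/625 ≈ 0.0016000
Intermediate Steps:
A(a) = 25 (A(a) = (-5)² = 25)
h(P) = 2*P*(-1 + P) (h(P) = (2*P)*(-1 + P) = 2*P*(-1 + P))
j(g) = 25
v(m) = 625 (v(m) = (25 + 2*(m/m)*(-1 + m/m))² = (25 + 2*1*(-1 + 1))² = (25 + 2*1*0)² = (25 + 0)² = 25² = 625)
1/v(745) = 1/625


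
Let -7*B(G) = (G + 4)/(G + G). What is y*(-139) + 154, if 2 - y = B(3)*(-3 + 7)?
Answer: -650/3 ≈ -216.67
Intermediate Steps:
B(G) = -(4 + G)/(14*G) (B(G) = -(G + 4)/(7*(G + G)) = -(4 + G)/(7*(2*G)) = -(4 + G)*1/(2*G)/7 = -(4 + G)/(14*G))
y = 8/3 (y = 2 - (1/14)*(-4 - 1*3)/3*(-3 + 7) = 2 - (1/14)*(1/3)*(-4 - 3)*4 = 2 - (1/14)*(1/3)*(-7)*4 = 2 - (-1)*4/6 = 2 - 1*(-2/3) = 2 + 2/3 = 8/3 ≈ 2.6667)
y*(-139) + 154 = (8/3)*(-139) + 154 = -1112/3 + 154 = -650/3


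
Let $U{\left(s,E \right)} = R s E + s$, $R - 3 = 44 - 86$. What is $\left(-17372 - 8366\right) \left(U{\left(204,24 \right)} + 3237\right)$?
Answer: $4825952214$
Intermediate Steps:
$R = -39$ ($R = 3 + \left(44 - 86\right) = 3 - 42 = -39$)
$U{\left(s,E \right)} = s - 39 E s$ ($U{\left(s,E \right)} = - 39 s E + s = - 39 E s + s = s - 39 E s$)
$\left(-17372 - 8366\right) \left(U{\left(204,24 \right)} + 3237\right) = \left(-17372 - 8366\right) \left(204 \left(1 - 936\right) + 3237\right) = \left(-17372 - 8366\right) \left(204 \left(-935\right) + 3237\right) = - 25738 \left(-190740 + 3237\right) = \left(-25738\right) \left(-187503\right) = 4825952214$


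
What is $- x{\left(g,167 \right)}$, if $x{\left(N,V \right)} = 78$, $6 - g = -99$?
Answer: $-78$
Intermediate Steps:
$g = 105$ ($g = 6 - -99 = 6 + 99 = 105$)
$- x{\left(g,167 \right)} = \left(-1\right) 78 = -78$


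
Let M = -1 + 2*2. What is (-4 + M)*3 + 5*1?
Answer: 2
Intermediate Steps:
M = 3 (M = -1 + 4 = 3)
(-4 + M)*3 + 5*1 = (-4 + 3)*3 + 5*1 = -1*3 + 5 = -3 + 5 = 2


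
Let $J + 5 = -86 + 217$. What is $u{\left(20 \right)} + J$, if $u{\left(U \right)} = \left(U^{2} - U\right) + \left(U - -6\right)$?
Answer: $532$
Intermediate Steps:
$J = 126$ ($J = -5 + \left(-86 + 217\right) = -5 + 131 = 126$)
$u{\left(U \right)} = 6 + U^{2}$ ($u{\left(U \right)} = \left(U^{2} - U\right) + \left(U + 6\right) = \left(U^{2} - U\right) + \left(6 + U\right) = 6 + U^{2}$)
$u{\left(20 \right)} + J = \left(6 + 20^{2}\right) + 126 = \left(6 + 400\right) + 126 = 406 + 126 = 532$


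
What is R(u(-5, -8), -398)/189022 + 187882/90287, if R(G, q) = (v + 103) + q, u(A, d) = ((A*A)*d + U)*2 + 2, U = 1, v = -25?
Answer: 17742469782/8533114657 ≈ 2.0793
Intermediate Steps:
u(A, d) = 4 + 2*d*A**2 (u(A, d) = ((A*A)*d + 1)*2 + 2 = (A**2*d + 1)*2 + 2 = (d*A**2 + 1)*2 + 2 = (1 + d*A**2)*2 + 2 = (2 + 2*d*A**2) + 2 = 4 + 2*d*A**2)
R(G, q) = 78 + q (R(G, q) = (-25 + 103) + q = 78 + q)
R(u(-5, -8), -398)/189022 + 187882/90287 = (78 - 398)/189022 + 187882/90287 = -320*1/189022 + 187882*(1/90287) = -160/94511 + 187882/90287 = 17742469782/8533114657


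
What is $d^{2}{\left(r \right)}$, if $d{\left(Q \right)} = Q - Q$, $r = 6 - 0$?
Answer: $0$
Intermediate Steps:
$r = 6$ ($r = 6 + 0 = 6$)
$d{\left(Q \right)} = 0$
$d^{2}{\left(r \right)} = 0^{2} = 0$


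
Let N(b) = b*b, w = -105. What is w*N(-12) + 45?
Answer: -15075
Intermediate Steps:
N(b) = b²
w*N(-12) + 45 = -105*(-12)² + 45 = -105*144 + 45 = -15120 + 45 = -15075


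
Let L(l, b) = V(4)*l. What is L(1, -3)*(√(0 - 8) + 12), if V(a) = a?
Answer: 48 + 8*I*√2 ≈ 48.0 + 11.314*I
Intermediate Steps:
L(l, b) = 4*l
L(1, -3)*(√(0 - 8) + 12) = (4*1)*(√(0 - 8) + 12) = 4*(√(-8) + 12) = 4*(2*I*√2 + 12) = 4*(12 + 2*I*√2) = 48 + 8*I*√2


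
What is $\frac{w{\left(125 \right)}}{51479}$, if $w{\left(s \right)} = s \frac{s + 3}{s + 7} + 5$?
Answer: $\frac{4165}{1698807} \approx 0.0024517$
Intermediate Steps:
$w{\left(s \right)} = 5 + \frac{s \left(3 + s\right)}{7 + s}$ ($w{\left(s \right)} = s \frac{3 + s}{7 + s} + 5 = \frac{s \left(3 + s\right)}{7 + s} + 5 = 5 + \frac{s \left(3 + s\right)}{7 + s}$)
$\frac{w{\left(125 \right)}}{51479} = \frac{\frac{1}{7 + 125} \left(35 + 125^{2} + 8 \cdot 125\right)}{51479} = \frac{35 + 15625 + 1000}{132} \cdot \frac{1}{51479} = \frac{1}{132} \cdot 16660 \cdot \frac{1}{51479} = \frac{4165}{33} \cdot \frac{1}{51479} = \frac{4165}{1698807}$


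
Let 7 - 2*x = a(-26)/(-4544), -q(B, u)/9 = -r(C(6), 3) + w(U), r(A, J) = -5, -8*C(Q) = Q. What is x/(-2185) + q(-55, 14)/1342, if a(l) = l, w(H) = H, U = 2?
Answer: -323415021/6662117440 ≈ -0.048545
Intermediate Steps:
C(Q) = -Q/8
q(B, u) = -63 (q(B, u) = -9*(-1*(-5) + 2) = -9*(5 + 2) = -9*7 = -63)
x = 15891/4544 (x = 7/2 - (-13)/(-4544) = 7/2 - (-13)*(-1)/4544 = 7/2 - 1/2*13/2272 = 7/2 - 13/4544 = 15891/4544 ≈ 3.4971)
x/(-2185) + q(-55, 14)/1342 = (15891/4544)/(-2185) - 63/1342 = (15891/4544)*(-1/2185) - 63*1/1342 = -15891/9928640 - 63/1342 = -323415021/6662117440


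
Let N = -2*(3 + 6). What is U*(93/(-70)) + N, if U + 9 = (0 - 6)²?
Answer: -3771/70 ≈ -53.871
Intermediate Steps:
U = 27 (U = -9 + (0 - 6)² = -9 + (-6)² = -9 + 36 = 27)
N = -18 (N = -2*9 = -18)
U*(93/(-70)) + N = 27*(93/(-70)) - 18 = 27*(93*(-1/70)) - 18 = 27*(-93/70) - 18 = -2511/70 - 18 = -3771/70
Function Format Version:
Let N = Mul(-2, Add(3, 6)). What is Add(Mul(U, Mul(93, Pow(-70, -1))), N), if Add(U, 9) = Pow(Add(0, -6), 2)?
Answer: Rational(-3771, 70) ≈ -53.871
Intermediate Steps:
U = 27 (U = Add(-9, Pow(Add(0, -6), 2)) = Add(-9, Pow(-6, 2)) = Add(-9, 36) = 27)
N = -18 (N = Mul(-2, 9) = -18)
Add(Mul(U, Mul(93, Pow(-70, -1))), N) = Add(Mul(27, Mul(93, Pow(-70, -1))), -18) = Add(Mul(27, Mul(93, Rational(-1, 70))), -18) = Add(Mul(27, Rational(-93, 70)), -18) = Add(Rational(-2511, 70), -18) = Rational(-3771, 70)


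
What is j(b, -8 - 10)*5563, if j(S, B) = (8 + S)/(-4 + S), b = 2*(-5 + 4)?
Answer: -5563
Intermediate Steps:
b = -2 (b = 2*(-1) = -2)
j(S, B) = (8 + S)/(-4 + S)
j(b, -8 - 10)*5563 = ((8 - 2)/(-4 - 2))*5563 = (6/(-6))*5563 = -⅙*6*5563 = -1*5563 = -5563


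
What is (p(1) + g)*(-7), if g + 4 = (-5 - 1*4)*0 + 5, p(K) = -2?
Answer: 7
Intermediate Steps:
g = 1 (g = -4 + ((-5 - 1*4)*0 + 5) = -4 + ((-5 - 4)*0 + 5) = -4 + (-9*0 + 5) = -4 + (0 + 5) = -4 + 5 = 1)
(p(1) + g)*(-7) = (-2 + 1)*(-7) = -1*(-7) = 7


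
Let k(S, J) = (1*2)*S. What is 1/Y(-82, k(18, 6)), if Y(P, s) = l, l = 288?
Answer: 1/288 ≈ 0.0034722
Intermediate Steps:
k(S, J) = 2*S
Y(P, s) = 288
1/Y(-82, k(18, 6)) = 1/288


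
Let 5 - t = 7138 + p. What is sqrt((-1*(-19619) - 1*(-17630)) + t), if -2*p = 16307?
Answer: sqrt(153078)/2 ≈ 195.63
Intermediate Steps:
p = -16307/2 (p = -1/2*16307 = -16307/2 ≈ -8153.5)
t = 2041/2 (t = 5 - (7138 - 16307/2) = 5 - 1*(-2031/2) = 5 + 2031/2 = 2041/2 ≈ 1020.5)
sqrt((-1*(-19619) - 1*(-17630)) + t) = sqrt((-1*(-19619) - 1*(-17630)) + 2041/2) = sqrt((19619 + 17630) + 2041/2) = sqrt(37249 + 2041/2) = sqrt(76539/2) = sqrt(153078)/2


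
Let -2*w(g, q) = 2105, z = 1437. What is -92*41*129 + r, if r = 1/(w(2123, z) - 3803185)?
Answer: -3702192633302/7608475 ≈ -4.8659e+5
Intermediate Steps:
w(g, q) = -2105/2 (w(g, q) = -½*2105 = -2105/2)
r = -2/7608475 (r = 1/(-2105/2 - 3803185) = 1/(-7608475/2) = -2/7608475 ≈ -2.6286e-7)
-92*41*129 + r = -92*41*129 - 2/7608475 = -3772*129 - 2/7608475 = -486588 - 2/7608475 = -3702192633302/7608475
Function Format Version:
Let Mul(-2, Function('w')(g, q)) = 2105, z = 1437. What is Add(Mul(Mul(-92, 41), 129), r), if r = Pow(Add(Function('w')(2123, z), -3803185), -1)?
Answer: Rational(-3702192633302, 7608475) ≈ -4.8659e+5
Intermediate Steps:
Function('w')(g, q) = Rational(-2105, 2) (Function('w')(g, q) = Mul(Rational(-1, 2), 2105) = Rational(-2105, 2))
r = Rational(-2, 7608475) (r = Pow(Add(Rational(-2105, 2), -3803185), -1) = Pow(Rational(-7608475, 2), -1) = Rational(-2, 7608475) ≈ -2.6286e-7)
Add(Mul(Mul(-92, 41), 129), r) = Add(Mul(Mul(-92, 41), 129), Rational(-2, 7608475)) = Add(Mul(-3772, 129), Rational(-2, 7608475)) = Add(-486588, Rational(-2, 7608475)) = Rational(-3702192633302, 7608475)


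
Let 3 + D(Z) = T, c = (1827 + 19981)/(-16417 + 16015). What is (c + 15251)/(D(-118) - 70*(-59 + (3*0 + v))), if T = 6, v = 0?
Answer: 3054547/830733 ≈ 3.6769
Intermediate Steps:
c = -10904/201 (c = 21808/(-402) = 21808*(-1/402) = -10904/201 ≈ -54.249)
D(Z) = 3 (D(Z) = -3 + 6 = 3)
(c + 15251)/(D(-118) - 70*(-59 + (3*0 + v))) = (-10904/201 + 15251)/(3 - 70*(-59 + (3*0 + 0))) = 3054547/(201*(3 - 70*(-59 + (0 + 0)))) = 3054547/(201*(3 - 70*(-59 + 0))) = 3054547/(201*(3 - 70*(-59))) = 3054547/(201*(3 + 4130)) = (3054547/201)/4133 = (3054547/201)*(1/4133) = 3054547/830733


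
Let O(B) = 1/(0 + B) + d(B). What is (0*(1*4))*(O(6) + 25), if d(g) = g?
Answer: 0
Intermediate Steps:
O(B) = B + 1/B (O(B) = 1/(0 + B) + B = 1/B + B = B + 1/B)
(0*(1*4))*(O(6) + 25) = (0*(1*4))*((6 + 1/6) + 25) = (0*4)*((6 + ⅙) + 25) = 0*(37/6 + 25) = 0*(187/6) = 0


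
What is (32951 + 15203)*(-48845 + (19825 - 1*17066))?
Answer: -2219225244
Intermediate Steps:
(32951 + 15203)*(-48845 + (19825 - 1*17066)) = 48154*(-48845 + (19825 - 17066)) = 48154*(-48845 + 2759) = 48154*(-46086) = -2219225244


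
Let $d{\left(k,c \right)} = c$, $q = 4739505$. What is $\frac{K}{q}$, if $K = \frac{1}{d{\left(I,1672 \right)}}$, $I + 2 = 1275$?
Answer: $\frac{1}{7924452360} \approx 1.2619 \cdot 10^{-10}$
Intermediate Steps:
$I = 1273$ ($I = -2 + 1275 = 1273$)
$K = \frac{1}{1672} \approx 0.00059809$
$\frac{K}{q} = \frac{1}{1672 \cdot 4739505} = \frac{1}{1672} \cdot \frac{1}{4739505} = \frac{1}{7924452360}$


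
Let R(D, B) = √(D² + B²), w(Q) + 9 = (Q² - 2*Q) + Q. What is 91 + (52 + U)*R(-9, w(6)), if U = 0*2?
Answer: 91 + 156*√58 ≈ 1279.1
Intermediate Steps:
w(Q) = -9 + Q² - Q (w(Q) = -9 + ((Q² - 2*Q) + Q) = -9 + (Q² - Q) = -9 + Q² - Q)
U = 0
R(D, B) = √(B² + D²)
91 + (52 + U)*R(-9, w(6)) = 91 + (52 + 0)*√((-9 + 6² - 1*6)² + (-9)²) = 91 + 52*√((-9 + 36 - 6)² + 81) = 91 + 52*√(21² + 81) = 91 + 52*√(441 + 81) = 91 + 52*√522 = 91 + 52*(3*√58) = 91 + 156*√58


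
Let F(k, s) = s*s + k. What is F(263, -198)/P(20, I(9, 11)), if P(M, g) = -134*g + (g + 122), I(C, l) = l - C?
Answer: -39467/144 ≈ -274.08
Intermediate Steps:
P(M, g) = 122 - 133*g (P(M, g) = -134*g + (122 + g) = 122 - 133*g)
F(k, s) = k + s² (F(k, s) = s² + k = k + s²)
F(263, -198)/P(20, I(9, 11)) = (263 + (-198)²)/(122 - 133*(11 - 1*9)) = (263 + 39204)/(122 - 133*(11 - 9)) = 39467/(122 - 133*2) = 39467/(122 - 266) = 39467/(-144) = 39467*(-1/144) = -39467/144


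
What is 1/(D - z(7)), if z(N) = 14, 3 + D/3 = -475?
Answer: -1/1448 ≈ -0.00069061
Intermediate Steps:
D = -1434 (D = -9 + 3*(-475) = -9 - 1425 = -1434)
1/(D - z(7)) = 1/(-1434 - 1*14) = 1/(-1434 - 14) = 1/(-1448) = -1/1448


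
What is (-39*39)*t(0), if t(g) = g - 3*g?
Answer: 0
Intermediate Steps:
t(g) = -2*g
(-39*39)*t(0) = (-39*39)*(-2*0) = -1521*0 = 0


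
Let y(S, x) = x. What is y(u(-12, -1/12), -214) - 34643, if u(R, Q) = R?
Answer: -34857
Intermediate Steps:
y(u(-12, -1/12), -214) - 34643 = -214 - 34643 = -34857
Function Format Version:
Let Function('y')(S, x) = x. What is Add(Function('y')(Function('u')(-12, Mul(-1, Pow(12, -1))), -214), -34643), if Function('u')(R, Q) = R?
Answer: -34857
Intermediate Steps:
Add(Function('y')(Function('u')(-12, Mul(-1, Pow(12, -1))), -214), -34643) = Add(-214, -34643) = -34857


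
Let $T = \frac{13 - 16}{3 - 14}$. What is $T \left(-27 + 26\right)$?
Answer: $- \frac{3}{11} \approx -0.27273$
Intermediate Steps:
$T = \frac{3}{11}$ ($T = \frac{13 - 16}{-11} = \left(-3\right) \left(- \frac{1}{11}\right) = \frac{3}{11} \approx 0.27273$)
$T \left(-27 + 26\right) = \frac{3 \left(-27 + 26\right)}{11} = \frac{3}{11} \left(-1\right) = - \frac{3}{11}$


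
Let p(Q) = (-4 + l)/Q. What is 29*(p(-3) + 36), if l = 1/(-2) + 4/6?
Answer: 19459/18 ≈ 1081.1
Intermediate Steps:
l = ⅙ (l = 1*(-½) + 4*(⅙) = -½ + ⅔ = ⅙ ≈ 0.16667)
p(Q) = -23/(6*Q) (p(Q) = (-4 + ⅙)/Q = -23/(6*Q))
29*(p(-3) + 36) = 29*(-23/6/(-3) + 36) = 29*(-23/6*(-⅓) + 36) = 29*(23/18 + 36) = 29*(671/18) = 19459/18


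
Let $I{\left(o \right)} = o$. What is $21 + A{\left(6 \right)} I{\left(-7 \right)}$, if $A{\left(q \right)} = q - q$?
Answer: $21$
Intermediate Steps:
$A{\left(q \right)} = 0$
$21 + A{\left(6 \right)} I{\left(-7 \right)} = 21 + 0 \left(-7\right) = 21 + 0 = 21$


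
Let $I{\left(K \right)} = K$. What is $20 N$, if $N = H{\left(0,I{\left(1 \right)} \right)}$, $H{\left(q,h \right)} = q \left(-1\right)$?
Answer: $0$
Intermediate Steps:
$H{\left(q,h \right)} = - q$
$N = 0$ ($N = \left(-1\right) 0 = 0$)
$20 N = 20 \cdot 0 = 0$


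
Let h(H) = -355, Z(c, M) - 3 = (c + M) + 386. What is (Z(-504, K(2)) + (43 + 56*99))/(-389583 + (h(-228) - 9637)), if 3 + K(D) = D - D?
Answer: -5469/399575 ≈ -0.013687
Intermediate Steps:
K(D) = -3 (K(D) = -3 + (D - D) = -3 + 0 = -3)
Z(c, M) = 389 + M + c (Z(c, M) = 3 + ((c + M) + 386) = 3 + ((M + c) + 386) = 3 + (386 + M + c) = 389 + M + c)
(Z(-504, K(2)) + (43 + 56*99))/(-389583 + (h(-228) - 9637)) = ((389 - 3 - 504) + (43 + 56*99))/(-389583 + (-355 - 9637)) = (-118 + (43 + 5544))/(-389583 - 9992) = (-118 + 5587)/(-399575) = 5469*(-1/399575) = -5469/399575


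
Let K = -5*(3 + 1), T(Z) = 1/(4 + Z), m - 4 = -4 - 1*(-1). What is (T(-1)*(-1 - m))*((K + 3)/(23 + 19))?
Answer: 17/63 ≈ 0.26984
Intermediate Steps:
m = 1 (m = 4 + (-4 - 1*(-1)) = 4 + (-4 + 1) = 4 - 3 = 1)
K = -20 (K = -5*4 = -20)
(T(-1)*(-1 - m))*((K + 3)/(23 + 19)) = ((-1 - 1*1)/(4 - 1))*((-20 + 3)/(23 + 19)) = ((-1 - 1)/3)*(-17/42) = ((⅓)*(-2))*(-17*1/42) = -⅔*(-17/42) = 17/63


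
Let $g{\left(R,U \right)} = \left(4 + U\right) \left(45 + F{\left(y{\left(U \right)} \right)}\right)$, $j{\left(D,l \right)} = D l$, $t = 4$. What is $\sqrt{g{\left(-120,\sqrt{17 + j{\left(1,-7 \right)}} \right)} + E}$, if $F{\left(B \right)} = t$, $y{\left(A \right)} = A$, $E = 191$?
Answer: $\sqrt{387 + 49 \sqrt{10}} \approx 23.28$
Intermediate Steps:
$F{\left(B \right)} = 4$
$g{\left(R,U \right)} = 196 + 49 U$ ($g{\left(R,U \right)} = \left(4 + U\right) \left(45 + 4\right) = \left(4 + U\right) 49 = 196 + 49 U$)
$\sqrt{g{\left(-120,\sqrt{17 + j{\left(1,-7 \right)}} \right)} + E} = \sqrt{\left(196 + 49 \sqrt{17 + 1 \left(-7\right)}\right) + 191} = \sqrt{\left(196 + 49 \sqrt{17 - 7}\right) + 191} = \sqrt{\left(196 + 49 \sqrt{10}\right) + 191} = \sqrt{387 + 49 \sqrt{10}}$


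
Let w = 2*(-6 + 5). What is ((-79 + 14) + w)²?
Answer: 4489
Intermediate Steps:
w = -2 (w = 2*(-1) = -2)
((-79 + 14) + w)² = ((-79 + 14) - 2)² = (-65 - 2)² = (-67)² = 4489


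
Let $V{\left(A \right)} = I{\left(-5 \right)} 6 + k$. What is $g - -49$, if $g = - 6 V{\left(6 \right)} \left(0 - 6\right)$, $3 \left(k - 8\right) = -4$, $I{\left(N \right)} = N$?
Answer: $-791$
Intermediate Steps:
$k = \frac{20}{3}$ ($k = 8 + \frac{1}{3} \left(-4\right) = 8 - \frac{4}{3} = \frac{20}{3} \approx 6.6667$)
$V{\left(A \right)} = - \frac{70}{3}$ ($V{\left(A \right)} = \left(-5\right) 6 + \frac{20}{3} = -30 + \frac{20}{3} = - \frac{70}{3}$)
$g = -840$ ($g = \left(-6\right) \left(- \frac{70}{3}\right) \left(0 - 6\right) = 140 \left(0 - 6\right) = 140 \left(-6\right) = -840$)
$g - -49 = -840 - -49 = -840 + 49 = -791$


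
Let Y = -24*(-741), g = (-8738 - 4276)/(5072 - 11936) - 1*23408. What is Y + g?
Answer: -6431687/1144 ≈ -5622.1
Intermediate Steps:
g = -26776583/1144 (g = -13014/(-6864) - 23408 = -13014*(-1/6864) - 23408 = 2169/1144 - 23408 = -26776583/1144 ≈ -23406.)
Y = 17784
Y + g = 17784 - 26776583/1144 = -6431687/1144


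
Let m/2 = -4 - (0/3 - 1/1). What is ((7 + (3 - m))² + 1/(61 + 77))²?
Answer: 1248138241/19044 ≈ 65540.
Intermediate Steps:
m = -6 (m = 2*(-4 - (0/3 - 1/1)) = 2*(-4 - (0*(⅓) - 1*1)) = 2*(-4 - (0 - 1)) = 2*(-4 - 1*(-1)) = 2*(-4 + 1) = 2*(-3) = -6)
((7 + (3 - m))² + 1/(61 + 77))² = ((7 + (3 - 1*(-6)))² + 1/(61 + 77))² = ((7 + (3 + 6))² + 1/138)² = ((7 + 9)² + 1/138)² = (16² + 1/138)² = (256 + 1/138)² = (35329/138)² = 1248138241/19044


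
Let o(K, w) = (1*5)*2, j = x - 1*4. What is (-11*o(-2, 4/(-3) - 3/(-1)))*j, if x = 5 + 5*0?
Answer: -110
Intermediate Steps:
x = 5 (x = 5 + 0 = 5)
j = 1 (j = 5 - 1*4 = 5 - 4 = 1)
o(K, w) = 10 (o(K, w) = 5*2 = 10)
(-11*o(-2, 4/(-3) - 3/(-1)))*j = -11*10*1 = -110*1 = -110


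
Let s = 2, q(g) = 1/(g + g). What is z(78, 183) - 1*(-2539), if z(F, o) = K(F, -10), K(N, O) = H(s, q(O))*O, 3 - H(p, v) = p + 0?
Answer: 2529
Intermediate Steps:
q(g) = 1/(2*g)
H(p, v) = 3 - p (H(p, v) = 3 - (p + 0) = 3 - p)
K(N, O) = O (K(N, O) = (3 - 1*2)*O = (3 - 2)*O = 1*O = O)
z(F, o) = -10
z(78, 183) - 1*(-2539) = -10 - 1*(-2539) = -10 + 2539 = 2529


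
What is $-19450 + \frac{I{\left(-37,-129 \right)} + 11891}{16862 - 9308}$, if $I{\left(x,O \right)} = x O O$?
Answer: $- \frac{73764563}{3777} \approx -19530.0$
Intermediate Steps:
$I{\left(x,O \right)} = x O^{2}$ ($I{\left(x,O \right)} = O x O = x O^{2}$)
$-19450 + \frac{I{\left(-37,-129 \right)} + 11891}{16862 - 9308} = -19450 + \frac{- 37 \left(-129\right)^{2} + 11891}{16862 - 9308} = -19450 + \frac{\left(-37\right) 16641 + 11891}{16862 - 9308} = -19450 + \frac{-615717 + 11891}{7554} = -19450 - \frac{301913}{3777} = - \frac{73764563}{3777}$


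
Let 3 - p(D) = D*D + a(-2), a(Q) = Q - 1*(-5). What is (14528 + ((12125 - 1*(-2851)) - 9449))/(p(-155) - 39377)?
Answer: -6685/21134 ≈ -0.31631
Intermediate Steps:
a(Q) = 5 + Q (a(Q) = Q + 5 = 5 + Q)
p(D) = -D² (p(D) = 3 - (D*D + (5 - 2)) = 3 - (D² + 3) = 3 - (3 + D²) = 3 + (-3 - D²) = -D²)
(14528 + ((12125 - 1*(-2851)) - 9449))/(p(-155) - 39377) = (14528 + ((12125 - 1*(-2851)) - 9449))/(-1*(-155)² - 39377) = (14528 + ((12125 + 2851) - 9449))/(-1*24025 - 39377) = (14528 + (14976 - 9449))/(-24025 - 39377) = (14528 + 5527)/(-63402) = 20055*(-1/63402) = -6685/21134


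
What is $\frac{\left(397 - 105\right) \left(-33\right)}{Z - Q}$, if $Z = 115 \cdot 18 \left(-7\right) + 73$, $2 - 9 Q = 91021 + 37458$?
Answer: $\frac{1971}{29} \approx 67.966$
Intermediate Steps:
$Q = - \frac{128477}{9}$ ($Q = \frac{2}{9} - \frac{91021 + 37458}{9} = \frac{2}{9} - \frac{128479}{9} = - \frac{128477}{9} \approx -14275.0$)
$Z = -14417$ ($Z = 115 \left(-126\right) + 73 = -14490 + 73 = -14417$)
$\frac{\left(397 - 105\right) \left(-33\right)}{Z - Q} = \frac{\left(397 - 105\right) \left(-33\right)}{-14417 - - \frac{128477}{9}} = \frac{292 \left(-33\right)}{-14417 + \frac{128477}{9}} = - \frac{9636}{- \frac{1276}{9}} = \left(-9636\right) \left(- \frac{9}{1276}\right) = \frac{1971}{29}$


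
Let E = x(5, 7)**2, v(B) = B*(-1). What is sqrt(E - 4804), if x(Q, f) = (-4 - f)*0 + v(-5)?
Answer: 9*I*sqrt(59) ≈ 69.13*I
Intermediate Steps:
v(B) = -B
x(Q, f) = 5 (x(Q, f) = (-4 - f)*0 - 1*(-5) = 0 + 5 = 5)
E = 25 (E = 5**2 = 25)
sqrt(E - 4804) = sqrt(25 - 4804) = sqrt(-4779) = 9*I*sqrt(59)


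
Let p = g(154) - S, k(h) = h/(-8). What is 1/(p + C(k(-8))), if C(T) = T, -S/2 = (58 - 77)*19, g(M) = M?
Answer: -1/567 ≈ -0.0017637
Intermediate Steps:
k(h) = -h/8 (k(h) = h*(-⅛) = -h/8)
S = 722 (S = -2*(58 - 77)*19 = -(-38)*19 = -2*(-361) = 722)
p = -568 (p = 154 - 1*722 = 154 - 722 = -568)
1/(p + C(k(-8))) = 1/(-568 - ⅛*(-8)) = 1/(-568 + 1) = 1/(-567) = -1/567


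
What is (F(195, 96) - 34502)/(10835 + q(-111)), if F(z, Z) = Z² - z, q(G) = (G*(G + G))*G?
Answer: 25481/2724427 ≈ 0.0093528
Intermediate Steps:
q(G) = 2*G³ (q(G) = (G*(2*G))*G = (2*G²)*G = 2*G³)
(F(195, 96) - 34502)/(10835 + q(-111)) = ((96² - 1*195) - 34502)/(10835 + 2*(-111)³) = ((9216 - 195) - 34502)/(10835 + 2*(-1367631)) = (9021 - 34502)/(10835 - 2735262) = -25481/(-2724427) = -25481*(-1/2724427) = 25481/2724427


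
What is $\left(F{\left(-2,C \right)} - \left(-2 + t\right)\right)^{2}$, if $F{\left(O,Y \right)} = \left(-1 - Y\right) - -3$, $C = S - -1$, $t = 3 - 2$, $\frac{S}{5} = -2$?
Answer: $144$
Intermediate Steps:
$S = -10$ ($S = 5 \left(-2\right) = -10$)
$t = 1$ ($t = 3 - 2 = 1$)
$C = -9$ ($C = -10 - -1 = -10 + 1 = -9$)
$F{\left(O,Y \right)} = 2 - Y$ ($F{\left(O,Y \right)} = \left(-1 - Y\right) + 3 = 2 - Y$)
$\left(F{\left(-2,C \right)} - \left(-2 + t\right)\right)^{2} = \left(\left(2 - -9\right) + \left(2 - 1\right)\right)^{2} = \left(\left(2 + 9\right) + \left(2 - 1\right)\right)^{2} = \left(11 + 1\right)^{2} = 12^{2} = 144$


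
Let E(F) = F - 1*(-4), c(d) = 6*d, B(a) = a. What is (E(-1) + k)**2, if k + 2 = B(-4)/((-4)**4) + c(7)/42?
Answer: 16129/4096 ≈ 3.9377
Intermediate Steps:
E(F) = 4 + F (E(F) = F + 4 = 4 + F)
k = -65/64 (k = -2 + (-4/((-4)**4) + (6*7)/42) = -2 + (-4/256 + 42*(1/42)) = -2 + (-4*1/256 + 1) = -2 + (-1/64 + 1) = -2 + 63/64 = -65/64 ≈ -1.0156)
(E(-1) + k)**2 = ((4 - 1) - 65/64)**2 = (3 - 65/64)**2 = (127/64)**2 = 16129/4096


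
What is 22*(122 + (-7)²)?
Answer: 3762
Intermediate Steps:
22*(122 + (-7)²) = 22*(122 + 49) = 22*171 = 3762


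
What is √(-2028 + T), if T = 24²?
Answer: 22*I*√3 ≈ 38.105*I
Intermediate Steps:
T = 576
√(-2028 + T) = √(-2028 + 576) = √(-1452) = 22*I*√3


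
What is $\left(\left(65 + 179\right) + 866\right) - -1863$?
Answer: $2973$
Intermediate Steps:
$\left(\left(65 + 179\right) + 866\right) - -1863 = \left(244 + 866\right) + 1863 = 1110 + 1863 = 2973$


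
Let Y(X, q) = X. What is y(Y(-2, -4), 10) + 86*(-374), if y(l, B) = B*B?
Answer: -32064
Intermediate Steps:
y(l, B) = B²
y(Y(-2, -4), 10) + 86*(-374) = 10² + 86*(-374) = 100 - 32164 = -32064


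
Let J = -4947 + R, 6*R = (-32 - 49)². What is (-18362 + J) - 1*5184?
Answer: -54799/2 ≈ -27400.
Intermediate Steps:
R = 2187/2 (R = (-32 - 49)²/6 = (⅙)*(-81)² = (⅙)*6561 = 2187/2 ≈ 1093.5)
J = -7707/2 (J = -4947 + 2187/2 = -7707/2 ≈ -3853.5)
(-18362 + J) - 1*5184 = (-18362 - 7707/2) - 1*5184 = -44431/2 - 5184 = -54799/2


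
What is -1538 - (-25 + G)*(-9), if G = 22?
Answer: -1565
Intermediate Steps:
-1538 - (-25 + G)*(-9) = -1538 - (-25 + 22)*(-9) = -1538 - (-3)*(-9) = -1538 - 1*27 = -1538 - 27 = -1565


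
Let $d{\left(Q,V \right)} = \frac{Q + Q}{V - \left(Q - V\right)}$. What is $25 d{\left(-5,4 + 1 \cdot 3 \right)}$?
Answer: $- \frac{250}{19} \approx -13.158$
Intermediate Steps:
$d{\left(Q,V \right)} = \frac{2 Q}{- Q + 2 V}$
$25 d{\left(-5,4 + 1 \cdot 3 \right)} = 25 \left(\left(-2\right) \left(-5\right) \frac{1}{-5 - 2 \left(4 + 1 \cdot 3\right)}\right) = 25 \left(\left(-2\right) \left(-5\right) \frac{1}{-5 - 2 \left(4 + 3\right)}\right) = 25 \left(\left(-2\right) \left(-5\right) \frac{1}{-5 - 14}\right) = 25 \left(\left(-2\right) \left(-5\right) \frac{1}{-19}\right) = 25 \left(\left(-2\right) \left(-5\right) \left(- \frac{1}{19}\right)\right) = 25 \left(- \frac{10}{19}\right) = - \frac{250}{19}$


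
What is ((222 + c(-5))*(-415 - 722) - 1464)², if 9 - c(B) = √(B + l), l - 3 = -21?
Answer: 69724886634 - 600588414*I*√23 ≈ 6.9725e+10 - 2.8803e+9*I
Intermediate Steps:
l = -18 (l = 3 - 21 = -18)
c(B) = 9 - √(-18 + B) (c(B) = 9 - √(B - 18) = 9 - √(-18 + B))
((222 + c(-5))*(-415 - 722) - 1464)² = ((222 + (9 - √(-18 - 5)))*(-415 - 722) - 1464)² = ((222 + (9 - √(-23)))*(-1137) - 1464)² = ((222 + (9 - I*√23))*(-1137) - 1464)² = ((231 - I*√23)*(-1137) - 1464)² = ((-262647 + 1137*I*√23) - 1464)² = (-264111 + 1137*I*√23)²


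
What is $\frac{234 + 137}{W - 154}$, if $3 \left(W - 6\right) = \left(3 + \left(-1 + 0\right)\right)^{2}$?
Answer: $- \frac{1113}{440} \approx -2.5295$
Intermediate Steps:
$W = \frac{22}{3}$ ($W = 6 + \frac{\left(3 + \left(-1 + 0\right)\right)^{2}}{3} = 6 + \frac{\left(3 - 1\right)^{2}}{3} = 6 + \frac{2^{2}}{3} = 6 + \frac{1}{3} \cdot 4 = 6 + \frac{4}{3} = \frac{22}{3} \approx 7.3333$)
$\frac{234 + 137}{W - 154} = \frac{234 + 137}{\frac{22}{3} - 154} = \frac{371}{- \frac{440}{3}} = 371 \left(- \frac{3}{440}\right) = - \frac{1113}{440}$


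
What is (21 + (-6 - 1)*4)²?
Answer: 49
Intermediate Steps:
(21 + (-6 - 1)*4)² = (21 - 7*4)² = (21 - 28)² = (-7)² = 49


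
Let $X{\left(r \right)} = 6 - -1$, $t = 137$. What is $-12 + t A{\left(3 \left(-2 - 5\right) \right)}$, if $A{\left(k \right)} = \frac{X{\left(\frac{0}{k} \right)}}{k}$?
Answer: $- \frac{173}{3} \approx -57.667$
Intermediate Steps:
$X{\left(r \right)} = 7$ ($X{\left(r \right)} = 6 + 1 = 7$)
$A{\left(k \right)} = \frac{7}{k}$
$-12 + t A{\left(3 \left(-2 - 5\right) \right)} = -12 + 137 \frac{7}{3 \left(-2 - 5\right)} = -12 + 137 \frac{7}{3 \left(-7\right)} = -12 + 137 \frac{7}{-21} = -12 + 137 \cdot 7 \left(- \frac{1}{21}\right) = -12 + 137 \left(- \frac{1}{3}\right) = -12 - \frac{137}{3} = - \frac{173}{3}$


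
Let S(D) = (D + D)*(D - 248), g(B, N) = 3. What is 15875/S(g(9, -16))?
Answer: -3175/294 ≈ -10.799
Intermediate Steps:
S(D) = 2*D*(-248 + D) (S(D) = (2*D)*(-248 + D) = 2*D*(-248 + D))
15875/S(g(9, -16)) = 15875/((2*3*(-248 + 3))) = 15875/((2*3*(-245))) = 15875/(-1470) = 15875*(-1/1470) = -3175/294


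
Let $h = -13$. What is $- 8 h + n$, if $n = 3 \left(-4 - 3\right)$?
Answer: $83$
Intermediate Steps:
$n = -21$ ($n = 3 \left(-7\right) = -21$)
$- 8 h + n = \left(-8\right) \left(-13\right) - 21 = 104 - 21 = 83$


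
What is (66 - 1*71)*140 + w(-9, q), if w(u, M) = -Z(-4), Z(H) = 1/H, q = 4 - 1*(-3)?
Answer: -2799/4 ≈ -699.75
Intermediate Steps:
q = 7 (q = 4 + 3 = 7)
w(u, M) = ¼ (w(u, M) = -1/(-4) = -1*(-¼) = ¼)
(66 - 1*71)*140 + w(-9, q) = (66 - 1*71)*140 + ¼ = (66 - 71)*140 + ¼ = -5*140 + ¼ = -700 + ¼ = -2799/4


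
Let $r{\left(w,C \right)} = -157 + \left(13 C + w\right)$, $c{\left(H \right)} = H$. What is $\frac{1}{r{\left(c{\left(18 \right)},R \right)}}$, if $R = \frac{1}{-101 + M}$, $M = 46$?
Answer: $- \frac{55}{7658} \approx -0.007182$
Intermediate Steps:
$R = - \frac{1}{55}$ ($R = \frac{1}{-101 + 46} = \frac{1}{-55} = - \frac{1}{55} \approx -0.018182$)
$r{\left(w,C \right)} = -157 + w + 13 C$ ($r{\left(w,C \right)} = -157 + \left(w + 13 C\right) = -157 + w + 13 C$)
$\frac{1}{r{\left(c{\left(18 \right)},R \right)}} = \frac{1}{-157 + 18 + 13 \left(- \frac{1}{55}\right)} = \frac{1}{-157 + 18 - \frac{13}{55}} = \frac{1}{- \frac{7658}{55}} = - \frac{55}{7658}$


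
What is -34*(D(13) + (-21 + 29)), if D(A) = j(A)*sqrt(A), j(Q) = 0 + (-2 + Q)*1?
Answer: -272 - 374*sqrt(13) ≈ -1620.5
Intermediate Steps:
j(Q) = -2 + Q (j(Q) = 0 + (-2 + Q) = -2 + Q)
D(A) = sqrt(A)*(-2 + A) (D(A) = (-2 + A)*sqrt(A) = sqrt(A)*(-2 + A))
-34*(D(13) + (-21 + 29)) = -34*(sqrt(13)*(-2 + 13) + (-21 + 29)) = -34*(sqrt(13)*11 + 8) = -34*(11*sqrt(13) + 8) = -34*(8 + 11*sqrt(13)) = -272 - 374*sqrt(13)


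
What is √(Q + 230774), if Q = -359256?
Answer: I*√128482 ≈ 358.44*I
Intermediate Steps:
√(Q + 230774) = √(-359256 + 230774) = √(-128482) = I*√128482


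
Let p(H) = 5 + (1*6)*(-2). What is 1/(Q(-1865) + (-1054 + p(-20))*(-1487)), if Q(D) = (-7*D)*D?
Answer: -1/22769868 ≈ -4.3918e-8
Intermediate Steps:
Q(D) = -7*D²
p(H) = -7 (p(H) = 5 + 6*(-2) = 5 - 12 = -7)
1/(Q(-1865) + (-1054 + p(-20))*(-1487)) = 1/(-7*(-1865)² + (-1054 - 7)*(-1487)) = 1/(-7*3478225 - 1061*(-1487)) = 1/(-24347575 + 1577707) = 1/(-22769868) = -1/22769868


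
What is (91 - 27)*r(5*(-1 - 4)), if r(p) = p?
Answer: -1600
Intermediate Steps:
(91 - 27)*r(5*(-1 - 4)) = (91 - 27)*(5*(-1 - 4)) = 64*(5*(-5)) = 64*(-25) = -1600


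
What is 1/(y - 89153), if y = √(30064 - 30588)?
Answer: -89153/7948257933 - 2*I*√131/7948257933 ≈ -1.1217e-5 - 2.88e-9*I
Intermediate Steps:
y = 2*I*√131 (y = √(-524) = 2*I*√131 ≈ 22.891*I)
1/(y - 89153) = 1/(2*I*√131 - 89153) = 1/(-89153 + 2*I*√131)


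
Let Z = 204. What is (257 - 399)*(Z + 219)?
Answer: -60066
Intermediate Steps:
(257 - 399)*(Z + 219) = (257 - 399)*(204 + 219) = -142*423 = -60066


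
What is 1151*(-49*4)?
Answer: -225596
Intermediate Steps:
1151*(-49*4) = 1151*(-196) = -225596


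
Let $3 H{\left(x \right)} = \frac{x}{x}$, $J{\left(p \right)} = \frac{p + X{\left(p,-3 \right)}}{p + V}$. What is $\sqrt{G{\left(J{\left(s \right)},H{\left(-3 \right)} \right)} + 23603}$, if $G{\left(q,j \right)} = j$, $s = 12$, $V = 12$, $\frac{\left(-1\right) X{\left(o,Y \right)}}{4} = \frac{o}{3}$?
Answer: $\frac{\sqrt{212430}}{3} \approx 153.63$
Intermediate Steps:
$X{\left(o,Y \right)} = - \frac{4 o}{3}$ ($X{\left(o,Y \right)} = - 4 \frac{o}{3} = - \frac{4 o}{3}$)
$J{\left(p \right)} = - \frac{p}{3 \left(12 + p\right)}$ ($J{\left(p \right)} = \frac{p - \frac{4 p}{3}}{p + 12} = \frac{\left(- \frac{1}{3}\right) p}{12 + p} = - \frac{p}{3 \left(12 + p\right)}$)
$H{\left(x \right)} = \frac{1}{3}$ ($H{\left(x \right)} = \frac{x \frac{1}{x}}{3} = \frac{1}{3} \cdot 1 = \frac{1}{3}$)
$\sqrt{G{\left(J{\left(s \right)},H{\left(-3 \right)} \right)} + 23603} = \sqrt{\frac{1}{3} + 23603} = \sqrt{\frac{70810}{3}} = \frac{\sqrt{212430}}{3}$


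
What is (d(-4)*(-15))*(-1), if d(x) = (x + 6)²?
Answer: 60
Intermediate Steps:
d(x) = (6 + x)²
(d(-4)*(-15))*(-1) = ((6 - 4)²*(-15))*(-1) = (2²*(-15))*(-1) = (4*(-15))*(-1) = -60*(-1) = 60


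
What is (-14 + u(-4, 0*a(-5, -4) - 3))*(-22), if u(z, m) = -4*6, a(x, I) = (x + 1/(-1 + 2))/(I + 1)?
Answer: 836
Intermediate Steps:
a(x, I) = (1 + x)/(1 + I) (a(x, I) = (x + 1/1)/(1 + I) = (x + 1)/(1 + I) = (1 + x)/(1 + I))
u(z, m) = -24
(-14 + u(-4, 0*a(-5, -4) - 3))*(-22) = (-14 - 24)*(-22) = -38*(-22) = 836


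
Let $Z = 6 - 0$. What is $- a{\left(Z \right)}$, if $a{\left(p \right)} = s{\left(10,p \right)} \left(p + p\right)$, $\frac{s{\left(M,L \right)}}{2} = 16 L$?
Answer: $-2304$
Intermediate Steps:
$s{\left(M,L \right)} = 32 L$ ($s{\left(M,L \right)} = 2 \cdot 16 L = 32 L$)
$Z = 6$ ($Z = 6 + 0 = 6$)
$a{\left(p \right)} = 64 p^{2}$ ($a{\left(p \right)} = 32 p \left(p + p\right) = 32 p 2 p = 64 p^{2}$)
$- a{\left(Z \right)} = - 64 \cdot 6^{2} = - 64 \cdot 36 = \left(-1\right) 2304 = -2304$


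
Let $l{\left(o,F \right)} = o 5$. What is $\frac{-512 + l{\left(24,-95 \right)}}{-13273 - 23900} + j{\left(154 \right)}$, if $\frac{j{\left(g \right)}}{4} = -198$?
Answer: $- \frac{29440624}{37173} \approx -791.99$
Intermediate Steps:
$j{\left(g \right)} = -792$ ($j{\left(g \right)} = 4 \left(-198\right) = -792$)
$l{\left(o,F \right)} = 5 o$
$\frac{-512 + l{\left(24,-95 \right)}}{-13273 - 23900} + j{\left(154 \right)} = \frac{-512 + 5 \cdot 24}{-13273 - 23900} - 792 = \frac{-512 + 120}{-37173} - 792 = \left(-392\right) \left(- \frac{1}{37173}\right) - 792 = \frac{392}{37173} - 792 = - \frac{29440624}{37173}$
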